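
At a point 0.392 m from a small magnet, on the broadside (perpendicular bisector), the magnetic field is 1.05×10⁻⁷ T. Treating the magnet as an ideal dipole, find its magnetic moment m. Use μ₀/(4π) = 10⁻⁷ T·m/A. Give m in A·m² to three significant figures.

m ≈ 0.0632 A·m²

In the equatorial plane B = (μ₀/4π)·m/r³, so m = Br³·4π/(μ₀).
m = (1.05×10⁻⁷)·(0.392)³ / (10⁻⁷) = 0.06325 A·m².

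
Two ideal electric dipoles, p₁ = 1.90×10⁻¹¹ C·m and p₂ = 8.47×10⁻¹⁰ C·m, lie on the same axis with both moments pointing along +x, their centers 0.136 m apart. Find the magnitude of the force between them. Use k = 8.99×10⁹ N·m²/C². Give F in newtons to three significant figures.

F ≈ 2.54×10⁻⁶ N

On-axis field of dipole 1 at distance r: E = 2kp₁/r³. Force on dipole 2 is F = p₂·dE/dr (gradient along axis).
dE/dr = −6kp₁/r⁴, so |F| = 6kp₁p₂/r⁴ (attractive for aligned moments).
F = 6(8.99×10⁹)(1.90×10⁻¹¹)(8.47×10⁻¹⁰)/(0.136)⁴ = 2.537×10⁻⁶ N.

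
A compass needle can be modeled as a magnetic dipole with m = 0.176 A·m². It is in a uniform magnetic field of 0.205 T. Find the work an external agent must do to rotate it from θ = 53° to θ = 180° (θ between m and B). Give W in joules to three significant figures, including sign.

W ≈ 0.0578 J

W_ext = ΔU = −mB cosθ₂ + mB cosθ₁ = mB(cosθ₁ − cosθ₂).
W = (0.176)(0.205)·(cos53° − cos180°) = (0.03608)·(+1.6018) = 0.05779 J.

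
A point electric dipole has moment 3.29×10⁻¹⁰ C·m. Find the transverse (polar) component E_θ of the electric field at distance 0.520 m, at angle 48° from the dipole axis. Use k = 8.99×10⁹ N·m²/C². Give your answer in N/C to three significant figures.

For a dipole, E_θ = (kp sinθ)/r³.
kp/r³ = (8.99×10⁹)(3.29×10⁻¹⁰)/(0.520)³ = 21.04 N/C.
E_θ = 21.04·sin48° = 15.63 N/C.

E_θ ≈ 15.6 N/C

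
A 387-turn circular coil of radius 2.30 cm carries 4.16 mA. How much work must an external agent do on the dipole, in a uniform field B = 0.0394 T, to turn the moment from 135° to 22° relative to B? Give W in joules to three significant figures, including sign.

W ≈ -1.72×10⁻⁴ J

m = NIA = NIπa² = 387·(0.00416)·π·(0.0230)² = 0.002676 A·m².
W_ext = ΔU = −mB cosθ₂ + mB cosθ₁ = mB(cosθ₁ − cosθ₂).
W = (0.002676)(0.0394)·(cos135° − cos22°) = (1.054×10⁻⁴)·(-1.6343) = -1.723×10⁻⁴ J.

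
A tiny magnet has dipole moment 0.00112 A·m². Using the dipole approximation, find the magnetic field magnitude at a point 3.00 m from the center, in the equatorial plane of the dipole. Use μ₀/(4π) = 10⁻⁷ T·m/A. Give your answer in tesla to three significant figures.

B ≈ 4.15×10⁻¹² T

In the equatorial plane B = (μ₀/4π)·m/r³ (half the axial value).
B = (10⁻⁷)·(0.00112) / (3.00)³ = 4.148×10⁻¹² T.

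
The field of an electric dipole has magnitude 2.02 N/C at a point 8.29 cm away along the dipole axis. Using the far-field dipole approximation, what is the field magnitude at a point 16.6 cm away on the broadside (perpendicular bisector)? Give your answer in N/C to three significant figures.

E ≈ 0.126 N/C

Dipole fields scale as 1/r³ in the far field.
The axial field is twice the equatorial field at the same r, so the geometry factor is 1/2.
E₂ = E₁ · (1/2) · (r₁/r₂)³ = 2.02 · 0.5 · (8.29/16.6)³.
(r₁/r₂)³ = (0.4994)³ = 0.1245.
E₂ ≈ 0.1258 N/C.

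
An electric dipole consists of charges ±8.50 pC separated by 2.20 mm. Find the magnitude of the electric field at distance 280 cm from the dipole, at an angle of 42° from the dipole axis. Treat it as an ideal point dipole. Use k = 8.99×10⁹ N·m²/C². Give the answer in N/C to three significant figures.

Dipole moment p = qd = (8.50×10⁻¹² C)(0.00220 m) = 1.87×10⁻¹⁴ C·m.
At angle θ the dipole field magnitude is E = (kp/r³)·√(1 + 3cos²θ).
kp/r³ = (8.99×10⁹)(1.87×10⁻¹⁴) / (2.80)³ = 7.658×10⁻⁶ N/C.
√(1 + 3cos²42°) = √(1 + 3·0.5523) = √2.6568 ≈ 1.6300.
E ≈ 7.658×10⁻⁶ × 1.630 = 1.248×10⁻⁵ N/C.

E ≈ 1.25×10⁻⁵ N/C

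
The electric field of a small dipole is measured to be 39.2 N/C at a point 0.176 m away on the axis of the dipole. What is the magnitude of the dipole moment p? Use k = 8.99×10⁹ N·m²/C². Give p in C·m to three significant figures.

p ≈ 1.19×10⁻¹¹ C·m

On axis E = 2kp/r³, so p = Er³/(2k).
p = (39.2)·(0.176)³ / (2·8.99×10⁹) = 1.189×10⁻¹¹ C·m.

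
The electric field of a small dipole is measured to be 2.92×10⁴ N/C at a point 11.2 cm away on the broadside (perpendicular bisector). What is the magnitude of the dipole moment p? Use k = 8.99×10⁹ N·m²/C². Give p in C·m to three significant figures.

In the equatorial plane E = kp/r³, so p = Er³/(k).
p = (2.92×10⁴)·(0.112)³ / (8.99×10⁹) = 4.563×10⁻⁹ C·m.

p ≈ 4.56×10⁻⁹ C·m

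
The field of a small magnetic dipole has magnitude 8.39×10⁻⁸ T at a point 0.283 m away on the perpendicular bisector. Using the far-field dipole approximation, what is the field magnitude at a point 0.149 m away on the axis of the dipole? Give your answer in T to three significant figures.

Dipole fields scale as 1/r³ in the far field.
The axial field is twice the equatorial field at the same r, so the geometry factor is 2/1.
B₂ = B₁ · (2/1) · (r₁/r₂)³ = 8.39×10⁻⁸ · 2 · (0.283/0.149)³.
(r₁/r₂)³ = (1.899)³ = 6.852.
B₂ ≈ 1.150×10⁻⁶ T.

B ≈ 1.15×10⁻⁶ T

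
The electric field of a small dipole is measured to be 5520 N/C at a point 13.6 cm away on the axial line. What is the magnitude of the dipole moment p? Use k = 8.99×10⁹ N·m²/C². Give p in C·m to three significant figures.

On axis E = 2kp/r³, so p = Er³/(2k).
p = (5520)·(0.136)³ / (2·8.99×10⁹) = 7.723×10⁻¹⁰ C·m.

p ≈ 7.72×10⁻¹⁰ C·m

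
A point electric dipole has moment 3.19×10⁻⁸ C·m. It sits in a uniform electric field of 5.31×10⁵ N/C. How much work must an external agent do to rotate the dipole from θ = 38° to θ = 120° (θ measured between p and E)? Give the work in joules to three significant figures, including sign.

W_ext = ΔU = U(θ₂) − U(θ₁) = −pE cosθ₂ − (−pE cosθ₁) = pE(cosθ₁ − cosθ₂).
W = (3.19×10⁻⁸)(5.31×10⁵)·(cos38° − cos120°) = (0.01694)·(+1.2880) = 0.02182 J.

W ≈ 0.0218 J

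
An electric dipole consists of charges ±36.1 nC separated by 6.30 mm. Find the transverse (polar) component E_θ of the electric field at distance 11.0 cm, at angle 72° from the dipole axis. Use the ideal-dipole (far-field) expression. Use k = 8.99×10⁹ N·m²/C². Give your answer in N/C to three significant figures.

E_θ ≈ 1460 N/C

Dipole moment p = qd = (3.61×10⁻⁸ C)(0.00630 m) = 2.274×10⁻¹⁰ C·m.
For a dipole, E_θ = (kp sinθ)/r³.
kp/r³ = (8.99×10⁹)(2.274×10⁻¹⁰)/(0.110)³ = 1536 N/C.
E_θ = 1536·sin72° = 1461 N/C.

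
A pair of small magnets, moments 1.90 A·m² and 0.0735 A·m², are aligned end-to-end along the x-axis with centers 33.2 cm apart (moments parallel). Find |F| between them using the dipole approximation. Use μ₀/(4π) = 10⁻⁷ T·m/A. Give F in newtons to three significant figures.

On-axis B of dipole 1: B = (μ₀/4π)·2m₁/r³. Force on dipole 2: F = m₂·dB/dr.
dB/dr = −(μ₀/4π)·6m₁/r⁴, so |F| = (μ₀/4π)·6m₁m₂/r⁴.
F = 6(10⁻⁷)(1.90)(0.0735)/(0.332)⁴ = 6.897×10⁻⁶ N.

F ≈ 6.90×10⁻⁶ N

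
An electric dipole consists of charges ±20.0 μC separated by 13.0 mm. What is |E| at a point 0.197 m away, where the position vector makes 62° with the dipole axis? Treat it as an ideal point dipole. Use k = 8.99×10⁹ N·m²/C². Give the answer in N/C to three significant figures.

E ≈ 3.94×10⁵ N/C

Dipole moment p = qd = (2.00×10⁻⁵ C)(0.0130 m) = 2.60×10⁻⁷ C·m.
At angle θ the dipole field magnitude is E = (kp/r³)·√(1 + 3cos²θ).
kp/r³ = (8.99×10⁹)(2.60×10⁻⁷) / (0.197)³ = 3.057×10⁵ N/C.
√(1 + 3cos²62°) = √(1 + 3·0.2204) = √1.6612 ≈ 1.2889.
E ≈ 3.057×10⁵ × 1.289 = 3.940×10⁵ N/C.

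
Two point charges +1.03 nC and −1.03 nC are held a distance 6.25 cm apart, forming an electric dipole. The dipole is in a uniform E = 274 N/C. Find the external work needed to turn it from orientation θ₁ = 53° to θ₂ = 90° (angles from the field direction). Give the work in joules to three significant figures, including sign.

W ≈ 1.06×10⁻⁸ J

Dipole moment p = qd = (1.03×10⁻⁹ C)(0.0625 m) = 6.438×10⁻¹¹ C·m.
W_ext = ΔU = U(θ₂) − U(θ₁) = −pE cosθ₂ − (−pE cosθ₁) = pE(cosθ₁ − cosθ₂).
W = (6.438×10⁻¹¹)(274)·(cos53° − cos90°) = (1.764×10⁻⁸)·(+0.6018) = 1.062×10⁻⁸ J.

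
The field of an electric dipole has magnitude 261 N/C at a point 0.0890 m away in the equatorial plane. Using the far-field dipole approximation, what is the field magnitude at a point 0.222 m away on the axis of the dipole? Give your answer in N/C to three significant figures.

Dipole fields scale as 1/r³ in the far field.
The axial field is twice the equatorial field at the same r, so the geometry factor is 2/1.
E₂ = E₁ · (2/1) · (r₁/r₂)³ = 261 · 2 · (0.0890/0.222)³.
(r₁/r₂)³ = (0.4009)³ = 0.06443.
E₂ ≈ 33.63 N/C.

E ≈ 33.6 N/C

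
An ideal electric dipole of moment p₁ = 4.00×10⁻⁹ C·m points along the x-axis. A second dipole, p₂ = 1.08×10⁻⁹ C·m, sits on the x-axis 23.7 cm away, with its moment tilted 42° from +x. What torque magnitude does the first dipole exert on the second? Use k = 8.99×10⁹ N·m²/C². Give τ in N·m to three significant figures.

The second dipole sits on the axis of the first, so the field there is axial: E₁ = 2kp₁/r³ along +x.
E₁ = 2(8.99×10⁹)(4.00×10⁻⁹)/(0.237)³ = 5403 N/C.
Torque on the second dipole: τ = p₂ E₁ sinθ.
τ = (1.08×10⁻⁹)(5403)·sin42° = 3.904×10⁻⁶ N·m.

τ ≈ 3.90×10⁻⁶ N·m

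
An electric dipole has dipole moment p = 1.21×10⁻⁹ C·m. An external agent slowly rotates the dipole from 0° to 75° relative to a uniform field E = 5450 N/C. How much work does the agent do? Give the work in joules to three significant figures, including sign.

W_ext = ΔU = U(θ₂) − U(θ₁) = −pE cosθ₂ − (−pE cosθ₁) = pE(cosθ₁ − cosθ₂).
W = (1.21×10⁻⁹)(5450)·(cos0° − cos75°) = (6.594×10⁻⁶)·(+0.7412) = 4.888×10⁻⁶ J.

W ≈ 4.89×10⁻⁶ J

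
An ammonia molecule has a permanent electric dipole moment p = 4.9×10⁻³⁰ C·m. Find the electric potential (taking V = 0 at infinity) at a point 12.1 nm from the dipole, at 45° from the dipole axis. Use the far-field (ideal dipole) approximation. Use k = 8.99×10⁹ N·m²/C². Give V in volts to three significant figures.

V ≈ 2.13×10⁻⁴ V

The dipole potential is V = kp cosθ / r².
V = (8.99×10⁹)(4.90×10⁻³⁰)·cos45° / (1.21×10⁻⁸)² = 2.128×10⁻⁴ V.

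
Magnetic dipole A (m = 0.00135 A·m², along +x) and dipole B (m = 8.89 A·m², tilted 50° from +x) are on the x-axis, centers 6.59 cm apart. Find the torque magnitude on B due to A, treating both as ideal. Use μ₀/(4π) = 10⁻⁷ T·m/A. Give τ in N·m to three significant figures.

τ ≈ 6.42×10⁻⁶ N·m

Dipole B is on the axis of dipole A, so B₁ there is axial: B₁ = (μ₀/4π)·2m₁/r³ along +x.
B₁ = 2(10⁻⁷)(0.00135)/(0.0659)³ = 9.434×10⁻⁷ T.
τ = m₂ B₁ sinθ.
τ = (8.89)(9.434×10⁻⁷)·sin50° = 6.425×10⁻⁶ N·m.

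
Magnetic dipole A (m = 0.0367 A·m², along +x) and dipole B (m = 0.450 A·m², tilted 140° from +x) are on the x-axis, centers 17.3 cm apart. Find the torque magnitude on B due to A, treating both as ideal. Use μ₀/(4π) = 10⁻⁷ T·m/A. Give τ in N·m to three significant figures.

Dipole B is on the axis of dipole A, so B₁ there is axial: B₁ = (μ₀/4π)·2m₁/r³ along +x.
B₁ = 2(10⁻⁷)(0.0367)/(0.173)³ = 1.418×10⁻⁶ T.
τ = m₂ B₁ sinθ.
τ = (0.450)(1.418×10⁻⁶)·sin140° = 4.101×10⁻⁷ N·m.

τ ≈ 4.10×10⁻⁷ N·m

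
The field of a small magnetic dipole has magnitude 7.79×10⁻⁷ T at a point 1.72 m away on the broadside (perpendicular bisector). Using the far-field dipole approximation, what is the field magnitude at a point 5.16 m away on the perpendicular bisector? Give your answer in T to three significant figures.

Dipole fields scale as 1/r³ in the far field; the geometry is the same at both points.
B₂ = B₁ · (r₁/r₂)³ = 7.79×10⁻⁷ · (1.72/5.16)³.
(r₁/r₂)³ = (0.3333)³ = 0.03704.
B₂ ≈ 2.885×10⁻⁸ T.

B ≈ 2.89×10⁻⁸ T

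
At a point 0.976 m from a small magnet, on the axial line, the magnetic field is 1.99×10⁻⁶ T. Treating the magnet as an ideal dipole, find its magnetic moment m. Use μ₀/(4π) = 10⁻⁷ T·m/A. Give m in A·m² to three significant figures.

On axis B = (μ₀/4π)·2m/r³, so m = Br³·4π/(μ₀·2).
m = (1.99×10⁻⁶)·(0.976)³ / (2·10⁻⁷) = 9.251 A·m².

m ≈ 9.25 A·m²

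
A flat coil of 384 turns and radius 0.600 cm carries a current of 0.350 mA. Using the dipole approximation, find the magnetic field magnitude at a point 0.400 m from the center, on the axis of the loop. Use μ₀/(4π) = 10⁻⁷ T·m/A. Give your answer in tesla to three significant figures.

B ≈ 4.75×10⁻¹¹ T

m = NIA = NIπa² = 384·(3.50×10⁻⁴)·π·(0.00600)² = 1.52×10⁻⁵ A·m².
On axis B = (μ₀/4π)·2m/r³.
B = 2·(10⁻⁷)·(1.52×10⁻⁵) / (0.400)³ = 4.750×10⁻¹¹ T.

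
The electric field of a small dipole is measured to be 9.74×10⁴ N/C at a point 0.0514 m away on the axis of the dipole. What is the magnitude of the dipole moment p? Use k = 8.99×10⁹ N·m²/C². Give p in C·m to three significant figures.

p ≈ 7.36×10⁻¹⁰ C·m

On axis E = 2kp/r³, so p = Er³/(2k).
p = (9.74×10⁴)·(0.0514)³ / (2·8.99×10⁹) = 7.356×10⁻¹⁰ C·m.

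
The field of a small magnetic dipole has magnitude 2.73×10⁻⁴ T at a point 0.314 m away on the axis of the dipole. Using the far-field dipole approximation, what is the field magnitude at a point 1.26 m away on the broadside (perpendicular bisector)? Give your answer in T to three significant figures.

Dipole fields scale as 1/r³ in the far field.
The axial field is twice the equatorial field at the same r, so the geometry factor is 1/2.
B₂ = B₁ · (1/2) · (r₁/r₂)³ = 2.73×10⁻⁴ · 0.5 · (0.314/1.26)³.
(r₁/r₂)³ = (0.2492)³ = 0.01548.
B₂ ≈ 2.113×10⁻⁶ T.

B ≈ 2.11×10⁻⁶ T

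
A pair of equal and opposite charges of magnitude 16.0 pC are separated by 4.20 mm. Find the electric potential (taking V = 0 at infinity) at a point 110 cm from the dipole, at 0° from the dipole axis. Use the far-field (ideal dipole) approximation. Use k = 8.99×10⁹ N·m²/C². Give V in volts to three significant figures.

V ≈ 4.99×10⁻⁴ V

Dipole moment p = qd = (1.60×10⁻¹¹ C)(0.00420 m) = 6.72×10⁻¹⁴ C·m.
The dipole potential is V = kp cosθ / r².
V = (8.99×10⁹)(6.72×10⁻¹⁴)·cos0° / (1.10)² = 4.993×10⁻⁴ V.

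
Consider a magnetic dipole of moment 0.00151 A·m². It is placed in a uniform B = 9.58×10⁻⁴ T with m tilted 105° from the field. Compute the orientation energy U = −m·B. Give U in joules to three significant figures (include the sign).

U = −m·B = −mB cosθ.
U = −(0.00151)(9.58×10⁻⁴)·cos105° = 3.744×10⁻⁷ J.

U ≈ 3.74×10⁻⁷ J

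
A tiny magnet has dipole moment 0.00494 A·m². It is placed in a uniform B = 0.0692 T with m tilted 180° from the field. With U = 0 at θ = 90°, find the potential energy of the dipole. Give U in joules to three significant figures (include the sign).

U ≈ 3.42×10⁻⁴ J

U = −m·B = −mB cosθ.
U = −(0.00494)(0.0692)·cos180° = 3.418×10⁻⁴ J.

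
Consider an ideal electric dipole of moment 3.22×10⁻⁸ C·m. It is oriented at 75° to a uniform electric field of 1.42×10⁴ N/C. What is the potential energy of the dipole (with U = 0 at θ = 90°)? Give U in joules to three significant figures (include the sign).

U ≈ -1.18×10⁻⁴ J

U = −p·E = −pE cosθ.
U = −(3.22×10⁻⁸)(1.42×10⁴)·cos75° = -1.183×10⁻⁴ J.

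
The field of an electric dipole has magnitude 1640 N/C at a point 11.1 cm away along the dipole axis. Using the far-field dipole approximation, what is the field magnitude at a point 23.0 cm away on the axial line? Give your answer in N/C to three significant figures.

E ≈ 184 N/C

Dipole fields scale as 1/r³ in the far field; the geometry is the same at both points.
E₂ = E₁ · (r₁/r₂)³ = 1640 · (11.1/23.0)³.
(r₁/r₂)³ = (0.4826)³ = 0.1124.
E₂ ≈ 184.3 N/C.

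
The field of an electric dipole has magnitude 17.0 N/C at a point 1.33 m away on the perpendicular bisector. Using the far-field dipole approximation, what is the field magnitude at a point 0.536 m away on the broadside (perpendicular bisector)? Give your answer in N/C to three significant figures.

Dipole fields scale as 1/r³ in the far field; the geometry is the same at both points.
E₂ = E₁ · (r₁/r₂)³ = 17.0 · (1.33/0.536)³.
(r₁/r₂)³ = (2.481)³ = 15.28.
E₂ ≈ 259.7 N/C.

E ≈ 260 N/C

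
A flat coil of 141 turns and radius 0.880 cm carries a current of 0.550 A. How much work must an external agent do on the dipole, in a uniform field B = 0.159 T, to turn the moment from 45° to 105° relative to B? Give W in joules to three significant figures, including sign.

m = NIA = NIπa² = 141·(0.550)·π·(0.00880)² = 0.01887 A·m².
W_ext = ΔU = −mB cosθ₂ + mB cosθ₁ = mB(cosθ₁ − cosθ₂).
W = (0.01887)(0.159)·(cos45° − cos105°) = (0.003000)·(+0.9659) = 0.002898 J.

W ≈ 0.00290 J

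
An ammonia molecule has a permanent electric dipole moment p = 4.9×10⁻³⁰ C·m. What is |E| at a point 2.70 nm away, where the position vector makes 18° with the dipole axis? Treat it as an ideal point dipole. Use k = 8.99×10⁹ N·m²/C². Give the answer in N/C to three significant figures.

E ≈ 4.31×10⁶ N/C

At angle θ the dipole field magnitude is E = (kp/r³)·√(1 + 3cos²θ).
kp/r³ = (8.99×10⁹)(4.90×10⁻³⁰) / (2.70×10⁻⁹)³ = 2.238×10⁶ N/C.
√(1 + 3cos²18°) = √(1 + 3·0.9045) = √3.7135 ≈ 1.9271.
E ≈ 2.238×10⁶ × 1.927 = 4.313×10⁶ N/C.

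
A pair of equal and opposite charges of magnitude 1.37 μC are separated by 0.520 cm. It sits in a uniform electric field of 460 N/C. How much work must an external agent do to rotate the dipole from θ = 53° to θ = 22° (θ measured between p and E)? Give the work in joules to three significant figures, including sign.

Dipole moment p = qd = (1.37×10⁻⁶ C)(0.00520 m) = 7.124×10⁻⁹ C·m.
W_ext = ΔU = U(θ₂) − U(θ₁) = −pE cosθ₂ − (−pE cosθ₁) = pE(cosθ₁ − cosθ₂).
W = (7.124×10⁻⁹)(460)·(cos53° − cos22°) = (3.277×10⁻⁶)·(-0.3254) = -1.066×10⁻⁶ J.

W ≈ -1.07×10⁻⁶ J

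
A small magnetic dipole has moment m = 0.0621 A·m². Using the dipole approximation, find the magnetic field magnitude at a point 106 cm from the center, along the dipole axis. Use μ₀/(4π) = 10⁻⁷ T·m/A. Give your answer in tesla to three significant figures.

On axis B = (μ₀/4π)·2m/r³.
B = 2·(10⁻⁷)·(0.0621) / (1.06)³ = 1.043×10⁻⁸ T.

B ≈ 1.04×10⁻⁸ T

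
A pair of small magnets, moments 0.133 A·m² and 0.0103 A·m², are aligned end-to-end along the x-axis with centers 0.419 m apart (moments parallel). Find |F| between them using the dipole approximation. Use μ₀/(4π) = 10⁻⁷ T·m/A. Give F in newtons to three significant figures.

On-axis B of dipole 1: B = (μ₀/4π)·2m₁/r³. Force on dipole 2: F = m₂·dB/dr.
dB/dr = −(μ₀/4π)·6m₁/r⁴, so |F| = (μ₀/4π)·6m₁m₂/r⁴.
F = 6(10⁻⁷)(0.133)(0.0103)/(0.419)⁴ = 2.667×10⁻⁸ N.

F ≈ 2.67×10⁻⁸ N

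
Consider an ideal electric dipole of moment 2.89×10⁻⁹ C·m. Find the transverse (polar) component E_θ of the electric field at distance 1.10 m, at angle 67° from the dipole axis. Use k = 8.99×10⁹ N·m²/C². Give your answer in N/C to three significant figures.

E_θ ≈ 18.0 N/C

For a dipole, E_θ = (kp sinθ)/r³.
kp/r³ = (8.99×10⁹)(2.89×10⁻⁹)/(1.10)³ = 19.52 N/C.
E_θ = 19.52·sin67° = 17.97 N/C.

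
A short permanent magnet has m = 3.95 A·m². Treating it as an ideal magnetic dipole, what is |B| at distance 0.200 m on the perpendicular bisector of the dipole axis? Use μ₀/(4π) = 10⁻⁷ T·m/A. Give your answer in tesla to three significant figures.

In the equatorial plane B = (μ₀/4π)·m/r³ (half the axial value).
B = (10⁻⁷)·(3.95) / (0.200)³ = 4.937×10⁻⁵ T.

B ≈ 4.94×10⁻⁵ T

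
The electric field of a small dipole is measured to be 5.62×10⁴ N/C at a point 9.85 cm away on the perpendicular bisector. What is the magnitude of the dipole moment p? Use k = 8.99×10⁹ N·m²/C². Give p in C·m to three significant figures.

p ≈ 5.97×10⁻⁹ C·m

In the equatorial plane E = kp/r³, so p = Er³/(k).
p = (5.62×10⁴)·(0.0985)³ / (8.99×10⁹) = 5.974×10⁻⁹ C·m.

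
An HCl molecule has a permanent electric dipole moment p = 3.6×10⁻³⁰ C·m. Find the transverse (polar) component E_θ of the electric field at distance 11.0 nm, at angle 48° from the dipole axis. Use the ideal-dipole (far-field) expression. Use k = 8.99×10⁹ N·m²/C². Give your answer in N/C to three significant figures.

For a dipole, E_θ = (kp sinθ)/r³.
kp/r³ = (8.99×10⁹)(3.60×10⁻³⁰)/(1.10×10⁻⁸)³ = 2.432×10⁴ N/C.
E_θ = 2.432×10⁴·sin48° = 1.807×10⁴ N/C.

E_θ ≈ 1.81×10⁴ N/C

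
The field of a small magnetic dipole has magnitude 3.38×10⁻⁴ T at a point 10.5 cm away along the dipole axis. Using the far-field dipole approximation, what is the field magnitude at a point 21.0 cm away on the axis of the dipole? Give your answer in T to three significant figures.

B ≈ 4.22×10⁻⁵ T

Dipole fields scale as 1/r³ in the far field; the geometry is the same at both points.
B₂ = B₁ · (r₁/r₂)³ = 3.38×10⁻⁴ · (10.5/21.0)³.
(r₁/r₂)³ = (0.5)³ = 0.125.
B₂ ≈ 4.225×10⁻⁵ T.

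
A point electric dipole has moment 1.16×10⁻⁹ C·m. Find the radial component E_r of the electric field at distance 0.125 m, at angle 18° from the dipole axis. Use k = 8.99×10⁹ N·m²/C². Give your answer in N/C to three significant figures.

For a dipole, E_r = (2kp cosθ)/r³.
kp/r³ = (8.99×10⁹)(1.16×10⁻⁹)/(0.125)³ = 5339 N/C.
E_r = 2·5339·cos18° = 1.016×10⁴ N/C.

E_r ≈ 1.02×10⁴ N/C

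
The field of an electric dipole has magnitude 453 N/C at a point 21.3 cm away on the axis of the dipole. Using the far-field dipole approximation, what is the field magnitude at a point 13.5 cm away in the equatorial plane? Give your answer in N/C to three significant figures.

E ≈ 890 N/C

Dipole fields scale as 1/r³ in the far field.
The axial field is twice the equatorial field at the same r, so the geometry factor is 1/2.
E₂ = E₁ · (1/2) · (r₁/r₂)³ = 453 · 0.5 · (21.3/13.5)³.
(r₁/r₂)³ = (1.578)³ = 3.928.
E₂ ≈ 889.6 N/C.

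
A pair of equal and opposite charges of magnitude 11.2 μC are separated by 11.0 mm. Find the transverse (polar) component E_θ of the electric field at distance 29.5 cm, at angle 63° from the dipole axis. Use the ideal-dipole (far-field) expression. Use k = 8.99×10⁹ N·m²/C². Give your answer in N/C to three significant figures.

E_θ ≈ 3.84×10⁴ N/C

Dipole moment p = qd = (1.12×10⁻⁵ C)(0.0110 m) = 1.232×10⁻⁷ C·m.
For a dipole, E_θ = (kp sinθ)/r³.
kp/r³ = (8.99×10⁹)(1.232×10⁻⁷)/(0.295)³ = 4.314×10⁴ N/C.
E_θ = 4.314×10⁴·sin63° = 3.844×10⁴ N/C.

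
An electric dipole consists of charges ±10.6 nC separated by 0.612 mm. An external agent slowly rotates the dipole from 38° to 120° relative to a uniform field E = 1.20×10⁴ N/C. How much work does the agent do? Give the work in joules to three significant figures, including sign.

W ≈ 1.00×10⁻⁷ J

Dipole moment p = qd = (1.06×10⁻⁸ C)(6.12×10⁻⁴ m) = 6.487×10⁻¹² C·m.
W_ext = ΔU = U(θ₂) − U(θ₁) = −pE cosθ₂ − (−pE cosθ₁) = pE(cosθ₁ − cosθ₂).
W = (6.487×10⁻¹²)(1.20×10⁴)·(cos38° − cos120°) = (7.784×10⁻⁸)·(+1.2880) = 1.003×10⁻⁷ J.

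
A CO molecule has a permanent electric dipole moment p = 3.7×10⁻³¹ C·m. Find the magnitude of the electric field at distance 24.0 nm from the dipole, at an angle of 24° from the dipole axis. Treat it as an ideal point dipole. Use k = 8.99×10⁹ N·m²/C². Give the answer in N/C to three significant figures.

At angle θ the dipole field magnitude is E = (kp/r³)·√(1 + 3cos²θ).
kp/r³ = (8.99×10⁹)(3.70×10⁻³¹) / (2.40×10⁻⁸)³ = 240.6 N/C.
√(1 + 3cos²24°) = √(1 + 3·0.8346) = √3.5037 ≈ 1.8718.
E ≈ 240.6 × 1.872 = 450.4 N/C.

E ≈ 450 N/C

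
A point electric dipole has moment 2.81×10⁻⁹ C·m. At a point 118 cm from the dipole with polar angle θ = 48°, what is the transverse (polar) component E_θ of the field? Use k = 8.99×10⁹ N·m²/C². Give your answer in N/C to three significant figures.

For a dipole, E_θ = (kp sinθ)/r³.
kp/r³ = (8.99×10⁹)(2.81×10⁻⁹)/(1.18)³ = 15.38 N/C.
E_θ = 15.38·sin48° = 11.43 N/C.

E_θ ≈ 11.4 N/C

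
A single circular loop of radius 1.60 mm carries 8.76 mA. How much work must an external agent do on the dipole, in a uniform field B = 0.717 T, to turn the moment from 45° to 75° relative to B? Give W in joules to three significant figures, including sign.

Magnetic moment m = IA = Iπa² = (0.00876)·π·(0.00160)² = 7.045×10⁻⁸ A·m².
W_ext = ΔU = −mB cosθ₂ + mB cosθ₁ = mB(cosθ₁ − cosθ₂).
W = (7.045×10⁻⁸)(0.717)·(cos45° − cos75°) = (5.051×10⁻⁸)·(+0.4483) = 2.264×10⁻⁸ J.

W ≈ 2.26×10⁻⁸ J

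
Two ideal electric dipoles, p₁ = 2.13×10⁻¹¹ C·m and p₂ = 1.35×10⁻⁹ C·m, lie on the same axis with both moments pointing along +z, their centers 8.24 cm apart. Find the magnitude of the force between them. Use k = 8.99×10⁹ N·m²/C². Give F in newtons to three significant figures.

On-axis field of dipole 1 at distance r: E = 2kp₁/r³. Force on dipole 2 is F = p₂·dE/dr (gradient along axis).
dE/dr = −6kp₁/r⁴, so |F| = 6kp₁p₂/r⁴ (attractive for aligned moments).
F = 6(8.99×10⁹)(2.13×10⁻¹¹)(1.35×10⁻⁹)/(0.0824)⁴ = 3.364×10⁻⁵ N.

F ≈ 3.36×10⁻⁵ N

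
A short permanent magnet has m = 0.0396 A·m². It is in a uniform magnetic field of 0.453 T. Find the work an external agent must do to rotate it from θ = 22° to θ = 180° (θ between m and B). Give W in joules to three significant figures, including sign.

W ≈ 0.0346 J

W_ext = ΔU = −mB cosθ₂ + mB cosθ₁ = mB(cosθ₁ − cosθ₂).
W = (0.0396)(0.453)·(cos22° − cos180°) = (0.01794)·(+1.9272) = 0.03457 J.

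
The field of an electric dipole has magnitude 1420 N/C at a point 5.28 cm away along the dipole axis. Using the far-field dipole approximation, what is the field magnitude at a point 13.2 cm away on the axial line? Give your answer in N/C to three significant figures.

Dipole fields scale as 1/r³ in the far field; the geometry is the same at both points.
E₂ = E₁ · (r₁/r₂)³ = 1420 · (5.28/13.2)³.
(r₁/r₂)³ = (0.4)³ = 0.064.
E₂ ≈ 90.88 N/C.

E ≈ 90.9 N/C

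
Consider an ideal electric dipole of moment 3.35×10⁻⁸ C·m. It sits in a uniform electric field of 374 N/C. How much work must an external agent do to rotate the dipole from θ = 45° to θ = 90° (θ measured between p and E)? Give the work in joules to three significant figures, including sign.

W_ext = ΔU = U(θ₂) − U(θ₁) = −pE cosθ₂ − (−pE cosθ₁) = pE(cosθ₁ − cosθ₂).
W = (3.35×10⁻⁸)(374)·(cos45° − cos90°) = (1.253×10⁻⁵)·(+0.7071) = 8.859×10⁻⁶ J.

W ≈ 8.86×10⁻⁶ J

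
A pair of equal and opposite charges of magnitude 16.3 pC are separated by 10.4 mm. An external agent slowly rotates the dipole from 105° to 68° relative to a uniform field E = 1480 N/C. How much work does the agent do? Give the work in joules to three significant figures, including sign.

W ≈ -1.59×10⁻¹⁰ J

Dipole moment p = qd = (1.63×10⁻¹¹ C)(0.0104 m) = 1.695×10⁻¹³ C·m.
W_ext = ΔU = U(θ₂) − U(θ₁) = −pE cosθ₂ − (−pE cosθ₁) = pE(cosθ₁ − cosθ₂).
W = (1.695×10⁻¹³)(1480)·(cos105° − cos68°) = (2.509×10⁻¹⁰)·(-0.6334) = -1.589×10⁻¹⁰ J.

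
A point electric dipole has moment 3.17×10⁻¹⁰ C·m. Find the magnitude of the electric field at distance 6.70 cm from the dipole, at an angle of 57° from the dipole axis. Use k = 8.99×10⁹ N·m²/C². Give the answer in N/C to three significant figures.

E ≈ 1.30×10⁴ N/C

At angle θ the dipole field magnitude is E = (kp/r³)·√(1 + 3cos²θ).
kp/r³ = (8.99×10⁹)(3.17×10⁻¹⁰) / (0.0670)³ = 9475 N/C.
√(1 + 3cos²57°) = √(1 + 3·0.2966) = √1.8899 ≈ 1.3747.
E ≈ 9475 × 1.375 = 1.303×10⁴ N/C.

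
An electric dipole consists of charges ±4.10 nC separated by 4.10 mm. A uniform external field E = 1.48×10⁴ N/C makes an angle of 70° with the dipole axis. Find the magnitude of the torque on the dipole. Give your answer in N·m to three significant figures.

Dipole moment p = qd = (4.10×10⁻⁹ C)(0.00410 m) = 1.681×10⁻¹¹ C·m.
Torque on an electric dipole: τ = pE sinθ.
τ = (1.681×10⁻¹¹)(1.48×10⁴)·sin70° = 2.338×10⁻⁷ N·m.

τ ≈ 2.34×10⁻⁷ N·m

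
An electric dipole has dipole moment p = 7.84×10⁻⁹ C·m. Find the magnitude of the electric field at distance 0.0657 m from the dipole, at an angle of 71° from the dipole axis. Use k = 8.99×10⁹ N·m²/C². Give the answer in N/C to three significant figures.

E ≈ 2.85×10⁵ N/C

At angle θ the dipole field magnitude is E = (kp/r³)·√(1 + 3cos²θ).
kp/r³ = (8.99×10⁹)(7.84×10⁻⁹) / (0.0657)³ = 2.485×10⁵ N/C.
√(1 + 3cos²71°) = √(1 + 3·0.1060) = √1.3180 ≈ 1.1480.
E ≈ 2.485×10⁵ × 1.148 = 2.853×10⁵ N/C.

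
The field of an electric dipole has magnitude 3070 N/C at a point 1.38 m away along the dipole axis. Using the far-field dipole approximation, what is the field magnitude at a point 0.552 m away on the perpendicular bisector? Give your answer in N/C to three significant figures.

Dipole fields scale as 1/r³ in the far field.
The axial field is twice the equatorial field at the same r, so the geometry factor is 1/2.
E₂ = E₁ · (1/2) · (r₁/r₂)³ = 3070 · 0.5 · (1.38/0.552)³.
(r₁/r₂)³ = (2.5)³ = 15.62.
E₂ ≈ 2.398×10⁴ N/C.

E ≈ 2.40×10⁴ N/C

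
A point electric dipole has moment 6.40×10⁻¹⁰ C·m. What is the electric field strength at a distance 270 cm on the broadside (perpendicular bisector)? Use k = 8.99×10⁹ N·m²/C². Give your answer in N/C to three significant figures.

On the perpendicular bisector E = kp/r³ (half the axial value at the same distance).
E = (8.99×10⁹)(6.40×10⁻¹⁰) / (2.70)³ = 0.2923 N/C.

E ≈ 0.292 N/C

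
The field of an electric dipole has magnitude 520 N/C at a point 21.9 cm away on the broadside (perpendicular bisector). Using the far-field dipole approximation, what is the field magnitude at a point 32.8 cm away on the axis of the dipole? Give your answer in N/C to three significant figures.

Dipole fields scale as 1/r³ in the far field.
The axial field is twice the equatorial field at the same r, so the geometry factor is 2/1.
E₂ = E₁ · (2/1) · (r₁/r₂)³ = 520 · 2 · (21.9/32.8)³.
(r₁/r₂)³ = (0.6677)³ = 0.2977.
E₂ ≈ 309.6 N/C.

E ≈ 310 N/C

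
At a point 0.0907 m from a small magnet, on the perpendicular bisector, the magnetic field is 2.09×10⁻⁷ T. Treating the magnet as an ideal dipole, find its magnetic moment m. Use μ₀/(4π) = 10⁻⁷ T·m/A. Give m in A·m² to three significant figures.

In the equatorial plane B = (μ₀/4π)·m/r³, so m = Br³·4π/(μ₀).
m = (2.09×10⁻⁷)·(0.0907)³ / (10⁻⁷) = 0.001559 A·m².

m ≈ 0.00156 A·m²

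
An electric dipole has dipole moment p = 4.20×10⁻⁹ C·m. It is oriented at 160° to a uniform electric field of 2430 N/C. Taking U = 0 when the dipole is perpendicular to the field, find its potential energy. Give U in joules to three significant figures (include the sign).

U ≈ 9.59×10⁻⁶ J

U = −p·E = −pE cosθ.
U = −(4.20×10⁻⁹)(2430)·cos160° = 9.591×10⁻⁶ J.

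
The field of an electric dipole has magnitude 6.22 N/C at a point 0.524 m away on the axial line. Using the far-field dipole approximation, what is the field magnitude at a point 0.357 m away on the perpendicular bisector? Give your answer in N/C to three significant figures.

Dipole fields scale as 1/r³ in the far field.
The axial field is twice the equatorial field at the same r, so the geometry factor is 1/2.
E₂ = E₁ · (1/2) · (r₁/r₂)³ = 6.22 · 0.5 · (0.524/0.357)³.
(r₁/r₂)³ = (1.468)³ = 3.162.
E₂ ≈ 9.834 N/C.

E ≈ 9.83 N/C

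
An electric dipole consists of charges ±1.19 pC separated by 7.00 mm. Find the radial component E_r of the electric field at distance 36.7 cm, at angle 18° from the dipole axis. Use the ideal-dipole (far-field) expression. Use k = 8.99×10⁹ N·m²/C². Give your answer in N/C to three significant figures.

E_r ≈ 0.00288 N/C

Dipole moment p = qd = (1.19×10⁻¹² C)(0.00700 m) = 8.33×10⁻¹⁵ C·m.
For a dipole, E_r = (2kp cosθ)/r³.
kp/r³ = (8.99×10⁹)(8.33×10⁻¹⁵)/(0.367)³ = 0.001515 N/C.
E_r = 2·0.001515·cos18° = 0.002882 N/C.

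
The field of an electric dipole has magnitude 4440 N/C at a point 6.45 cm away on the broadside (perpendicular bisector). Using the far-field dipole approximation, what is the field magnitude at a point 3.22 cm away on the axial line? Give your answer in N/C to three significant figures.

E ≈ 7.14×10⁴ N/C

Dipole fields scale as 1/r³ in the far field.
The axial field is twice the equatorial field at the same r, so the geometry factor is 2/1.
E₂ = E₁ · (2/1) · (r₁/r₂)³ = 4440 · 2 · (6.45/3.22)³.
(r₁/r₂)³ = (2.003)³ = 8.037.
E₂ ≈ 7.137×10⁴ N/C.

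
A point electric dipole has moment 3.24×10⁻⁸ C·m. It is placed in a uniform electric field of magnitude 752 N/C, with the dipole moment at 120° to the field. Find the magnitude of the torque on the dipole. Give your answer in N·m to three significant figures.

Torque on an electric dipole: τ = pE sinθ.
τ = (3.24×10⁻⁸)(752)·sin120° = 2.110×10⁻⁵ N·m.

τ ≈ 2.11×10⁻⁵ N·m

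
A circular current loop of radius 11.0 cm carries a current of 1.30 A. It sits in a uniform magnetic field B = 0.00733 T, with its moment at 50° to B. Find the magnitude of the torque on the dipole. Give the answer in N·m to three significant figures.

τ ≈ 2.77×10⁻⁴ N·m

Magnetic moment m = IA = Iπa² = (1.30)·π·(0.110)² = 0.04942 A·m².
Torque on a magnetic dipole: τ = mB sinθ.
τ = (0.04942)(0.00733)·sin50° = 2.775×10⁻⁴ N·m.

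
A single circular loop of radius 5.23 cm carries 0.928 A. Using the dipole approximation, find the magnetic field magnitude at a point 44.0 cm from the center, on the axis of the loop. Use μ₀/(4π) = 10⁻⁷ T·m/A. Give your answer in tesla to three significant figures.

B ≈ 1.87×10⁻⁸ T

Magnetic moment m = IA = Iπa² = (0.928)·π·(0.0523)² = 0.007974 A·m².
On axis B = (μ₀/4π)·2m/r³.
B = 2·(10⁻⁷)·(0.007974) / (0.440)³ = 1.872×10⁻⁸ T.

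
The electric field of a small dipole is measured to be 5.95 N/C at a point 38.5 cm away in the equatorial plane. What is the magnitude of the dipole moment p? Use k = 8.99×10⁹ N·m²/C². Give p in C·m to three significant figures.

p ≈ 3.78×10⁻¹¹ C·m

In the equatorial plane E = kp/r³, so p = Er³/(k).
p = (5.95)·(0.385)³ / (8.99×10⁹) = 3.777×10⁻¹¹ C·m.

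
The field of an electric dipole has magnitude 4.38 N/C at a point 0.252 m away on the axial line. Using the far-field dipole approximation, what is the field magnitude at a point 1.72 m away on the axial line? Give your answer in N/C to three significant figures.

E ≈ 0.0138 N/C

Dipole fields scale as 1/r³ in the far field; the geometry is the same at both points.
E₂ = E₁ · (r₁/r₂)³ = 4.38 · (0.252/1.72)³.
(r₁/r₂)³ = (0.1465)³ = 0.003145.
E₂ ≈ 0.01377 N/C.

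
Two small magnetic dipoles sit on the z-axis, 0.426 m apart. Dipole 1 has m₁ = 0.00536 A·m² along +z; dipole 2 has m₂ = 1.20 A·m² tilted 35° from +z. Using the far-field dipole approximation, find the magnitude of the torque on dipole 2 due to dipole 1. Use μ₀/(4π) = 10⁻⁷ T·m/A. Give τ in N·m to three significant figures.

Dipole B is on the axis of dipole A, so B₁ there is axial: B₁ = (μ₀/4π)·2m₁/r³ along +z.
B₁ = 2(10⁻⁷)(0.00536)/(0.426)³ = 1.387×10⁻⁸ T.
τ = m₂ B₁ sinθ.
τ = (1.20)(1.387×10⁻⁸)·sin35° = 9.544×10⁻⁹ N·m.

τ ≈ 9.54×10⁻⁹ N·m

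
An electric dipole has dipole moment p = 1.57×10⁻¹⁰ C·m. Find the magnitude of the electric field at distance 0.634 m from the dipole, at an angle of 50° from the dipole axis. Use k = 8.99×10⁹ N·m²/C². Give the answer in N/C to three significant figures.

At angle θ the dipole field magnitude is E = (kp/r³)·√(1 + 3cos²θ).
kp/r³ = (8.99×10⁹)(1.57×10⁻¹⁰) / (0.634)³ = 5.538 N/C.
√(1 + 3cos²50°) = √(1 + 3·0.4132) = √2.2395 ≈ 1.4965.
E ≈ 5.538 × 1.497 = 8.288 N/C.

E ≈ 8.29 N/C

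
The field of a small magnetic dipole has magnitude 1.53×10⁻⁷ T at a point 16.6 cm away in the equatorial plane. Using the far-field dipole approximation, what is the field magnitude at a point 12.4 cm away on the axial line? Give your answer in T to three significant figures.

B ≈ 7.34×10⁻⁷ T

Dipole fields scale as 1/r³ in the far field.
The axial field is twice the equatorial field at the same r, so the geometry factor is 2/1.
B₂ = B₁ · (2/1) · (r₁/r₂)³ = 1.53×10⁻⁷ · 2 · (16.6/12.4)³.
(r₁/r₂)³ = (1.339)³ = 2.399.
B₂ ≈ 7.341×10⁻⁷ T.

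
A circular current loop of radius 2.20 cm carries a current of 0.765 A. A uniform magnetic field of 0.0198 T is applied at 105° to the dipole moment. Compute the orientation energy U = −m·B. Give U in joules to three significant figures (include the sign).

U ≈ 5.96×10⁻⁶ J

Magnetic moment m = IA = Iπa² = (0.765)·π·(0.0220)² = 0.001163 A·m².
U = −m·B = −mB cosθ.
U = −(0.001163)(0.0198)·cos105° = 5.960×10⁻⁶ J.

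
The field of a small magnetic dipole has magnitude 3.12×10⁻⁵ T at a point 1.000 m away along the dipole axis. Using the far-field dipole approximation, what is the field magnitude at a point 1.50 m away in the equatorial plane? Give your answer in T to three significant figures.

Dipole fields scale as 1/r³ in the far field.
The axial field is twice the equatorial field at the same r, so the geometry factor is 1/2.
B₂ = B₁ · (1/2) · (r₁/r₂)³ = 3.12×10⁻⁵ · 0.5 · (1.000/1.50)³.
(r₁/r₂)³ = (0.6667)³ = 0.2963.
B₂ ≈ 4.622×10⁻⁶ T.

B ≈ 4.62×10⁻⁶ T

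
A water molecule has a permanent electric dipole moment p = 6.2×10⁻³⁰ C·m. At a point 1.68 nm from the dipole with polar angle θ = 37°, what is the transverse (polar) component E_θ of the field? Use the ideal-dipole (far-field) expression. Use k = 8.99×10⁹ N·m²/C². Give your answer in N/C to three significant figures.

For a dipole, E_θ = (kp sinθ)/r³.
kp/r³ = (8.99×10⁹)(6.20×10⁻³⁰)/(1.68×10⁻⁹)³ = 1.176×10⁷ N/C.
E_θ = 1.176×10⁷·sin37° = 7.074×10⁶ N/C.

E_θ ≈ 7.07×10⁶ N/C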